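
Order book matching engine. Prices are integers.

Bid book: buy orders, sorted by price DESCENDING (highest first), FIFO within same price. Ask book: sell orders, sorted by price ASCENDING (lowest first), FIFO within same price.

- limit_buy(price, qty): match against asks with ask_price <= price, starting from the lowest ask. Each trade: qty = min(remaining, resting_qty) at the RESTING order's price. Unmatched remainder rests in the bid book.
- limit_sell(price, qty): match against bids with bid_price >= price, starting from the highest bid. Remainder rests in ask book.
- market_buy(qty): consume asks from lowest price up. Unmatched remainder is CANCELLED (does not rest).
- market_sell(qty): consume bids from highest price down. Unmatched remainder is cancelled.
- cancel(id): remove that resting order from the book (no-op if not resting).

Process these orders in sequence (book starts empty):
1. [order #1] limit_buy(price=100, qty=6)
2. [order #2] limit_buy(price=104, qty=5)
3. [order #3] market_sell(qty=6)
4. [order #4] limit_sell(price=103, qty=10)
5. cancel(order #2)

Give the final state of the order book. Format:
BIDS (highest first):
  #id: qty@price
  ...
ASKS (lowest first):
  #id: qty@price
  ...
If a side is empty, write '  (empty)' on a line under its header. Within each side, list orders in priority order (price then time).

Answer: BIDS (highest first):
  #1: 5@100
ASKS (lowest first):
  #4: 10@103

Derivation:
After op 1 [order #1] limit_buy(price=100, qty=6): fills=none; bids=[#1:6@100] asks=[-]
After op 2 [order #2] limit_buy(price=104, qty=5): fills=none; bids=[#2:5@104 #1:6@100] asks=[-]
After op 3 [order #3] market_sell(qty=6): fills=#2x#3:5@104 #1x#3:1@100; bids=[#1:5@100] asks=[-]
After op 4 [order #4] limit_sell(price=103, qty=10): fills=none; bids=[#1:5@100] asks=[#4:10@103]
After op 5 cancel(order #2): fills=none; bids=[#1:5@100] asks=[#4:10@103]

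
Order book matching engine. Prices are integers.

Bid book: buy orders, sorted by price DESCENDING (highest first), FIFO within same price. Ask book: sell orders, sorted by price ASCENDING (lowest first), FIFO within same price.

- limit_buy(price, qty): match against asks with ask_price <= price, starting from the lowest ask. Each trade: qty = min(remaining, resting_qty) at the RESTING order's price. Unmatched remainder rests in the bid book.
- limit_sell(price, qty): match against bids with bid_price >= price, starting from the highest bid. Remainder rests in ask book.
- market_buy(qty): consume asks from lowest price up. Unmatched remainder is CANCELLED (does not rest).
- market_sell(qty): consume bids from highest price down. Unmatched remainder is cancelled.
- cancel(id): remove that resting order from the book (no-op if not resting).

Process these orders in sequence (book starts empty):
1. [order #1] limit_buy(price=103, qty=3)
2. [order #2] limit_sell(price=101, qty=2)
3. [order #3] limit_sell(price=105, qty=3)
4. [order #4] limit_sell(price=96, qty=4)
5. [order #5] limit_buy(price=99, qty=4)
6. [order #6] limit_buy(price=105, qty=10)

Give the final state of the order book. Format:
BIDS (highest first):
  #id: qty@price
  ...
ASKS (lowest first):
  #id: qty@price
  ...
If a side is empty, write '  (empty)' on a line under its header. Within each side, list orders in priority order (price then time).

Answer: BIDS (highest first):
  #6: 7@105
  #5: 1@99
ASKS (lowest first):
  (empty)

Derivation:
After op 1 [order #1] limit_buy(price=103, qty=3): fills=none; bids=[#1:3@103] asks=[-]
After op 2 [order #2] limit_sell(price=101, qty=2): fills=#1x#2:2@103; bids=[#1:1@103] asks=[-]
After op 3 [order #3] limit_sell(price=105, qty=3): fills=none; bids=[#1:1@103] asks=[#3:3@105]
After op 4 [order #4] limit_sell(price=96, qty=4): fills=#1x#4:1@103; bids=[-] asks=[#4:3@96 #3:3@105]
After op 5 [order #5] limit_buy(price=99, qty=4): fills=#5x#4:3@96; bids=[#5:1@99] asks=[#3:3@105]
After op 6 [order #6] limit_buy(price=105, qty=10): fills=#6x#3:3@105; bids=[#6:7@105 #5:1@99] asks=[-]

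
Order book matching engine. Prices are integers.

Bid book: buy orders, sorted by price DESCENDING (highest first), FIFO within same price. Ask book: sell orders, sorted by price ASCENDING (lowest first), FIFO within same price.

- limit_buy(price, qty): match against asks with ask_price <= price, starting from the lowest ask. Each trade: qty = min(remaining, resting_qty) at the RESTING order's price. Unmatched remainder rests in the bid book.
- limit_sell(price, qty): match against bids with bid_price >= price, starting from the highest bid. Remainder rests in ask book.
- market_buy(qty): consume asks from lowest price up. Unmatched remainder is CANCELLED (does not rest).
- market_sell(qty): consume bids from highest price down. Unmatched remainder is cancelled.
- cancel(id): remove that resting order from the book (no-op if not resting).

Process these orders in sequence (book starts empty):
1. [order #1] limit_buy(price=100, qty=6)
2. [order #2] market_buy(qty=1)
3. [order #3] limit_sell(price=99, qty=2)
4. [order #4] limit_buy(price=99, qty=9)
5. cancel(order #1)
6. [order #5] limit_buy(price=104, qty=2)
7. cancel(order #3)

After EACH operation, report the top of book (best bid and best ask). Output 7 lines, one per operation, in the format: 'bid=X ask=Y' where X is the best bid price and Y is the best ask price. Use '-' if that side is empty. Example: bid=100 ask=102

Answer: bid=100 ask=-
bid=100 ask=-
bid=100 ask=-
bid=100 ask=-
bid=99 ask=-
bid=104 ask=-
bid=104 ask=-

Derivation:
After op 1 [order #1] limit_buy(price=100, qty=6): fills=none; bids=[#1:6@100] asks=[-]
After op 2 [order #2] market_buy(qty=1): fills=none; bids=[#1:6@100] asks=[-]
After op 3 [order #3] limit_sell(price=99, qty=2): fills=#1x#3:2@100; bids=[#1:4@100] asks=[-]
After op 4 [order #4] limit_buy(price=99, qty=9): fills=none; bids=[#1:4@100 #4:9@99] asks=[-]
After op 5 cancel(order #1): fills=none; bids=[#4:9@99] asks=[-]
After op 6 [order #5] limit_buy(price=104, qty=2): fills=none; bids=[#5:2@104 #4:9@99] asks=[-]
After op 7 cancel(order #3): fills=none; bids=[#5:2@104 #4:9@99] asks=[-]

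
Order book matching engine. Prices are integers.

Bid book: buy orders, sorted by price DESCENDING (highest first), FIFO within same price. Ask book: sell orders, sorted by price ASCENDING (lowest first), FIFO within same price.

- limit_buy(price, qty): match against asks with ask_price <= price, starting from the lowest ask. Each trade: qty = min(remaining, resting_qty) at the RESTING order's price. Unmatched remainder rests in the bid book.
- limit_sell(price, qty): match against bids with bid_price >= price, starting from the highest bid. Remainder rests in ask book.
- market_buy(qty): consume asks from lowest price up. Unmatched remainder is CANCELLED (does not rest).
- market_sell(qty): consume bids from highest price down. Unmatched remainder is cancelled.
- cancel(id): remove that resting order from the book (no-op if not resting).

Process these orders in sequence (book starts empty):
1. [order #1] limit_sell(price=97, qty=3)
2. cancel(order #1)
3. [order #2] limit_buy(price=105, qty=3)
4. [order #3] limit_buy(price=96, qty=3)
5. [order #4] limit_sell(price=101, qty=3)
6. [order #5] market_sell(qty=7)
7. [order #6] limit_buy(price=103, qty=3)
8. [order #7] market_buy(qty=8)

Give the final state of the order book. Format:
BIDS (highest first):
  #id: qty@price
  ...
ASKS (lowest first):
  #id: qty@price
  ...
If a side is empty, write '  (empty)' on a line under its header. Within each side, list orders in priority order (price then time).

Answer: BIDS (highest first):
  #6: 3@103
ASKS (lowest first):
  (empty)

Derivation:
After op 1 [order #1] limit_sell(price=97, qty=3): fills=none; bids=[-] asks=[#1:3@97]
After op 2 cancel(order #1): fills=none; bids=[-] asks=[-]
After op 3 [order #2] limit_buy(price=105, qty=3): fills=none; bids=[#2:3@105] asks=[-]
After op 4 [order #3] limit_buy(price=96, qty=3): fills=none; bids=[#2:3@105 #3:3@96] asks=[-]
After op 5 [order #4] limit_sell(price=101, qty=3): fills=#2x#4:3@105; bids=[#3:3@96] asks=[-]
After op 6 [order #5] market_sell(qty=7): fills=#3x#5:3@96; bids=[-] asks=[-]
After op 7 [order #6] limit_buy(price=103, qty=3): fills=none; bids=[#6:3@103] asks=[-]
After op 8 [order #7] market_buy(qty=8): fills=none; bids=[#6:3@103] asks=[-]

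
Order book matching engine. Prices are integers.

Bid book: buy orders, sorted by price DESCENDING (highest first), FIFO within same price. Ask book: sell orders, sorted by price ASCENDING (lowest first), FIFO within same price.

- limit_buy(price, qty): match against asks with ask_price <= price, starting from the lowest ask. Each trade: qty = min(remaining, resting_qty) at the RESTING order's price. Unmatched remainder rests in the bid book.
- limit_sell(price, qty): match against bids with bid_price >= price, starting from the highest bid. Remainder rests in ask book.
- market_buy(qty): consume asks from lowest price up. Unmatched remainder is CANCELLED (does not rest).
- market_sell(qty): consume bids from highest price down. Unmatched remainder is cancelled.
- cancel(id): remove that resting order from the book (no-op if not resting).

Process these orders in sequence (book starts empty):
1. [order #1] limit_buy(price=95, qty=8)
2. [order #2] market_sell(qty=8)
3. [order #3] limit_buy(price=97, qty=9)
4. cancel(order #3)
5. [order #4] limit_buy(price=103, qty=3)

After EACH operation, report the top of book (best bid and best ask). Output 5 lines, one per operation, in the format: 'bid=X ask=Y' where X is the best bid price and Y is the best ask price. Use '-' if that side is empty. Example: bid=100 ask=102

After op 1 [order #1] limit_buy(price=95, qty=8): fills=none; bids=[#1:8@95] asks=[-]
After op 2 [order #2] market_sell(qty=8): fills=#1x#2:8@95; bids=[-] asks=[-]
After op 3 [order #3] limit_buy(price=97, qty=9): fills=none; bids=[#3:9@97] asks=[-]
After op 4 cancel(order #3): fills=none; bids=[-] asks=[-]
After op 5 [order #4] limit_buy(price=103, qty=3): fills=none; bids=[#4:3@103] asks=[-]

Answer: bid=95 ask=-
bid=- ask=-
bid=97 ask=-
bid=- ask=-
bid=103 ask=-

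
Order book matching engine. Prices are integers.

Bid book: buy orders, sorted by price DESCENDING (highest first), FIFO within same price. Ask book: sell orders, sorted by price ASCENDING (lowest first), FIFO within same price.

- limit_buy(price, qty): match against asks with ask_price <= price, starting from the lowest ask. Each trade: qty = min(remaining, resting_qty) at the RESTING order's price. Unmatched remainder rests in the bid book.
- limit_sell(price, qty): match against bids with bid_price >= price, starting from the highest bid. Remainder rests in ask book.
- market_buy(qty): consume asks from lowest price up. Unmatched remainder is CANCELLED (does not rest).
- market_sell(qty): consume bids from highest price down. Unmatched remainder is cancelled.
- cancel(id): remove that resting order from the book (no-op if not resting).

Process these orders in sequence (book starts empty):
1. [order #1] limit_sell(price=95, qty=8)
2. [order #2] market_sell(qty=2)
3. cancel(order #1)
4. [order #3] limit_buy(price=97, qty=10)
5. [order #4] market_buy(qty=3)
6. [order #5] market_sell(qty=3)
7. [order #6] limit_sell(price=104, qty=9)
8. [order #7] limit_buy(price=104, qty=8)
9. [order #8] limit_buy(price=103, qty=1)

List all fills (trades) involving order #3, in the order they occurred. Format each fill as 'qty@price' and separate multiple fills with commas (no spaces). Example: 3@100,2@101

After op 1 [order #1] limit_sell(price=95, qty=8): fills=none; bids=[-] asks=[#1:8@95]
After op 2 [order #2] market_sell(qty=2): fills=none; bids=[-] asks=[#1:8@95]
After op 3 cancel(order #1): fills=none; bids=[-] asks=[-]
After op 4 [order #3] limit_buy(price=97, qty=10): fills=none; bids=[#3:10@97] asks=[-]
After op 5 [order #4] market_buy(qty=3): fills=none; bids=[#3:10@97] asks=[-]
After op 6 [order #5] market_sell(qty=3): fills=#3x#5:3@97; bids=[#3:7@97] asks=[-]
After op 7 [order #6] limit_sell(price=104, qty=9): fills=none; bids=[#3:7@97] asks=[#6:9@104]
After op 8 [order #7] limit_buy(price=104, qty=8): fills=#7x#6:8@104; bids=[#3:7@97] asks=[#6:1@104]
After op 9 [order #8] limit_buy(price=103, qty=1): fills=none; bids=[#8:1@103 #3:7@97] asks=[#6:1@104]

Answer: 3@97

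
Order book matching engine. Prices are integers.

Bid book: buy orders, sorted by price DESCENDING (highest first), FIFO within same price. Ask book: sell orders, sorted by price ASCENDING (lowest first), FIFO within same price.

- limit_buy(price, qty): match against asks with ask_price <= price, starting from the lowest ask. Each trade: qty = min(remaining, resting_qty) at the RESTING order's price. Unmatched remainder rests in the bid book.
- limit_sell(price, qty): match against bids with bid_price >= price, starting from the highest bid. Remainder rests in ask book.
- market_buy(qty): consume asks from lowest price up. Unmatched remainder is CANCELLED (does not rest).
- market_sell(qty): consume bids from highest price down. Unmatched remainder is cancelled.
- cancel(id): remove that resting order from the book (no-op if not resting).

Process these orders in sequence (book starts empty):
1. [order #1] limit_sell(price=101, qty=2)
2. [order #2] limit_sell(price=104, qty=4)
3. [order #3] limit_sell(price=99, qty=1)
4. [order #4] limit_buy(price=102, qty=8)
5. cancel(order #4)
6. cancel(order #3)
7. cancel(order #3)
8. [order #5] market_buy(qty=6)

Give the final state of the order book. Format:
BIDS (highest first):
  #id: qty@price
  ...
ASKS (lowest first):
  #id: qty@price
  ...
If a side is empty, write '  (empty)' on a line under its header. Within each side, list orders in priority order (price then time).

After op 1 [order #1] limit_sell(price=101, qty=2): fills=none; bids=[-] asks=[#1:2@101]
After op 2 [order #2] limit_sell(price=104, qty=4): fills=none; bids=[-] asks=[#1:2@101 #2:4@104]
After op 3 [order #3] limit_sell(price=99, qty=1): fills=none; bids=[-] asks=[#3:1@99 #1:2@101 #2:4@104]
After op 4 [order #4] limit_buy(price=102, qty=8): fills=#4x#3:1@99 #4x#1:2@101; bids=[#4:5@102] asks=[#2:4@104]
After op 5 cancel(order #4): fills=none; bids=[-] asks=[#2:4@104]
After op 6 cancel(order #3): fills=none; bids=[-] asks=[#2:4@104]
After op 7 cancel(order #3): fills=none; bids=[-] asks=[#2:4@104]
After op 8 [order #5] market_buy(qty=6): fills=#5x#2:4@104; bids=[-] asks=[-]

Answer: BIDS (highest first):
  (empty)
ASKS (lowest first):
  (empty)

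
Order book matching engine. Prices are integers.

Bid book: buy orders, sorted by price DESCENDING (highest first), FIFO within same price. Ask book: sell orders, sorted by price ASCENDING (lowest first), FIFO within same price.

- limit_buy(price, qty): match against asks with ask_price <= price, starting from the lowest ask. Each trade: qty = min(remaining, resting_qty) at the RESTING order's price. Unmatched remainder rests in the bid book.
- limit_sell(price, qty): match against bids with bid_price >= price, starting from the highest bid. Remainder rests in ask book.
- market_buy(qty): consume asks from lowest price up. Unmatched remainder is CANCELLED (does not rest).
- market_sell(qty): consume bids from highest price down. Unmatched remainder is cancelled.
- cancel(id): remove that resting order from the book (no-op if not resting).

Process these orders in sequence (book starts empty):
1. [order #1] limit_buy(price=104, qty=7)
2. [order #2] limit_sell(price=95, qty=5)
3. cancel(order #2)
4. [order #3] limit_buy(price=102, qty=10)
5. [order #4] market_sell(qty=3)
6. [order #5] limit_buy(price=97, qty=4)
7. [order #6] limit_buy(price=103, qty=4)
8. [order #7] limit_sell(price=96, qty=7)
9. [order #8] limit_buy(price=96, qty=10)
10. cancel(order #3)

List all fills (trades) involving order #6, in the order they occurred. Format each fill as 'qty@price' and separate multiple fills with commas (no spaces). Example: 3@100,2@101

After op 1 [order #1] limit_buy(price=104, qty=7): fills=none; bids=[#1:7@104] asks=[-]
After op 2 [order #2] limit_sell(price=95, qty=5): fills=#1x#2:5@104; bids=[#1:2@104] asks=[-]
After op 3 cancel(order #2): fills=none; bids=[#1:2@104] asks=[-]
After op 4 [order #3] limit_buy(price=102, qty=10): fills=none; bids=[#1:2@104 #3:10@102] asks=[-]
After op 5 [order #4] market_sell(qty=3): fills=#1x#4:2@104 #3x#4:1@102; bids=[#3:9@102] asks=[-]
After op 6 [order #5] limit_buy(price=97, qty=4): fills=none; bids=[#3:9@102 #5:4@97] asks=[-]
After op 7 [order #6] limit_buy(price=103, qty=4): fills=none; bids=[#6:4@103 #3:9@102 #5:4@97] asks=[-]
After op 8 [order #7] limit_sell(price=96, qty=7): fills=#6x#7:4@103 #3x#7:3@102; bids=[#3:6@102 #5:4@97] asks=[-]
After op 9 [order #8] limit_buy(price=96, qty=10): fills=none; bids=[#3:6@102 #5:4@97 #8:10@96] asks=[-]
After op 10 cancel(order #3): fills=none; bids=[#5:4@97 #8:10@96] asks=[-]

Answer: 4@103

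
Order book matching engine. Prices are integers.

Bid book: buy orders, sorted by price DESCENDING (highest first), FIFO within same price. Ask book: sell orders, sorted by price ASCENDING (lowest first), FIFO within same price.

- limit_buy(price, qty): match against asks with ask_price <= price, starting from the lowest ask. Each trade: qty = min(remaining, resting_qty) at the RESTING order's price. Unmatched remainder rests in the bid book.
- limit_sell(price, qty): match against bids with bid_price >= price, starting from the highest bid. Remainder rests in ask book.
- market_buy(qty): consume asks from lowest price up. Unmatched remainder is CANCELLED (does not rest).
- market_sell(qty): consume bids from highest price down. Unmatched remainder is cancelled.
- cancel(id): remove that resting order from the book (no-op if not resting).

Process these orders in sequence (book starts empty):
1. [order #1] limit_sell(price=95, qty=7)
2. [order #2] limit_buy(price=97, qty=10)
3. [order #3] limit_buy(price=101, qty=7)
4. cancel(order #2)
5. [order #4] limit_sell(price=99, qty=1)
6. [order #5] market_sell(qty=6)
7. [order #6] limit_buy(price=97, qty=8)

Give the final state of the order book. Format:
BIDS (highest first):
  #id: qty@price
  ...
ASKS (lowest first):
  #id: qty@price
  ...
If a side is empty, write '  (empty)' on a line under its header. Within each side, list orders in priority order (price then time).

After op 1 [order #1] limit_sell(price=95, qty=7): fills=none; bids=[-] asks=[#1:7@95]
After op 2 [order #2] limit_buy(price=97, qty=10): fills=#2x#1:7@95; bids=[#2:3@97] asks=[-]
After op 3 [order #3] limit_buy(price=101, qty=7): fills=none; bids=[#3:7@101 #2:3@97] asks=[-]
After op 4 cancel(order #2): fills=none; bids=[#3:7@101] asks=[-]
After op 5 [order #4] limit_sell(price=99, qty=1): fills=#3x#4:1@101; bids=[#3:6@101] asks=[-]
After op 6 [order #5] market_sell(qty=6): fills=#3x#5:6@101; bids=[-] asks=[-]
After op 7 [order #6] limit_buy(price=97, qty=8): fills=none; bids=[#6:8@97] asks=[-]

Answer: BIDS (highest first):
  #6: 8@97
ASKS (lowest first):
  (empty)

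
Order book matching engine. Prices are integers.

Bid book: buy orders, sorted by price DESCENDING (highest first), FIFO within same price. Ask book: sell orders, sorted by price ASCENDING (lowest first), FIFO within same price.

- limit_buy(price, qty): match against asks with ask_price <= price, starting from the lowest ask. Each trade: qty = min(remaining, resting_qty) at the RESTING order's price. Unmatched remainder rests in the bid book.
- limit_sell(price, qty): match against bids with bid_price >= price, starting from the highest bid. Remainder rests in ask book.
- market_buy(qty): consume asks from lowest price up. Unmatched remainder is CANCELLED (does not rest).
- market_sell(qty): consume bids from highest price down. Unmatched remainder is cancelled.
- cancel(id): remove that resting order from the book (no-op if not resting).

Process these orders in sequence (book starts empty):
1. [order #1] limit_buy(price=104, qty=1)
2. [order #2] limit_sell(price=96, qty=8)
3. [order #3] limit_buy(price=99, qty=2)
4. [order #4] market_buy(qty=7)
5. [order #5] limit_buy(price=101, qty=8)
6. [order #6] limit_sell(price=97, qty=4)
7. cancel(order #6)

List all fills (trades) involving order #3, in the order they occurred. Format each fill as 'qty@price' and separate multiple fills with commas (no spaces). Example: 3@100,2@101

After op 1 [order #1] limit_buy(price=104, qty=1): fills=none; bids=[#1:1@104] asks=[-]
After op 2 [order #2] limit_sell(price=96, qty=8): fills=#1x#2:1@104; bids=[-] asks=[#2:7@96]
After op 3 [order #3] limit_buy(price=99, qty=2): fills=#3x#2:2@96; bids=[-] asks=[#2:5@96]
After op 4 [order #4] market_buy(qty=7): fills=#4x#2:5@96; bids=[-] asks=[-]
After op 5 [order #5] limit_buy(price=101, qty=8): fills=none; bids=[#5:8@101] asks=[-]
After op 6 [order #6] limit_sell(price=97, qty=4): fills=#5x#6:4@101; bids=[#5:4@101] asks=[-]
After op 7 cancel(order #6): fills=none; bids=[#5:4@101] asks=[-]

Answer: 2@96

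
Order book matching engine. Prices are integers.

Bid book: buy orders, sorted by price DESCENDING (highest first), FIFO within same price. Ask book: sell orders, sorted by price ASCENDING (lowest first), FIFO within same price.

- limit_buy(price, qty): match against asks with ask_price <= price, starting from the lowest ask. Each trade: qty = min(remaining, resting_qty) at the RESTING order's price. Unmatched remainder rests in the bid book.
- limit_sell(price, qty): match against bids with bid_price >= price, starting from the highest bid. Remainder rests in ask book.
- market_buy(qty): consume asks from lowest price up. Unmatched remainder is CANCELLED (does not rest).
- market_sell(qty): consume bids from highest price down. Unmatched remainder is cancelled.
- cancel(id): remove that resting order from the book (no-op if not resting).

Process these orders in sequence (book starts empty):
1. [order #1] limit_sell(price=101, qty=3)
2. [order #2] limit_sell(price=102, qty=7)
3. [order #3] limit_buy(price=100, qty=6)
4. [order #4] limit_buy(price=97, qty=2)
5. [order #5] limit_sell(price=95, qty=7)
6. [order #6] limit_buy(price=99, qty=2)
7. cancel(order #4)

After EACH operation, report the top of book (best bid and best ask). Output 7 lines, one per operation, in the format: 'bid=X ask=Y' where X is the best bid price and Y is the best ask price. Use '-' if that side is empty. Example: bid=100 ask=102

After op 1 [order #1] limit_sell(price=101, qty=3): fills=none; bids=[-] asks=[#1:3@101]
After op 2 [order #2] limit_sell(price=102, qty=7): fills=none; bids=[-] asks=[#1:3@101 #2:7@102]
After op 3 [order #3] limit_buy(price=100, qty=6): fills=none; bids=[#3:6@100] asks=[#1:3@101 #2:7@102]
After op 4 [order #4] limit_buy(price=97, qty=2): fills=none; bids=[#3:6@100 #4:2@97] asks=[#1:3@101 #2:7@102]
After op 5 [order #5] limit_sell(price=95, qty=7): fills=#3x#5:6@100 #4x#5:1@97; bids=[#4:1@97] asks=[#1:3@101 #2:7@102]
After op 6 [order #6] limit_buy(price=99, qty=2): fills=none; bids=[#6:2@99 #4:1@97] asks=[#1:3@101 #2:7@102]
After op 7 cancel(order #4): fills=none; bids=[#6:2@99] asks=[#1:3@101 #2:7@102]

Answer: bid=- ask=101
bid=- ask=101
bid=100 ask=101
bid=100 ask=101
bid=97 ask=101
bid=99 ask=101
bid=99 ask=101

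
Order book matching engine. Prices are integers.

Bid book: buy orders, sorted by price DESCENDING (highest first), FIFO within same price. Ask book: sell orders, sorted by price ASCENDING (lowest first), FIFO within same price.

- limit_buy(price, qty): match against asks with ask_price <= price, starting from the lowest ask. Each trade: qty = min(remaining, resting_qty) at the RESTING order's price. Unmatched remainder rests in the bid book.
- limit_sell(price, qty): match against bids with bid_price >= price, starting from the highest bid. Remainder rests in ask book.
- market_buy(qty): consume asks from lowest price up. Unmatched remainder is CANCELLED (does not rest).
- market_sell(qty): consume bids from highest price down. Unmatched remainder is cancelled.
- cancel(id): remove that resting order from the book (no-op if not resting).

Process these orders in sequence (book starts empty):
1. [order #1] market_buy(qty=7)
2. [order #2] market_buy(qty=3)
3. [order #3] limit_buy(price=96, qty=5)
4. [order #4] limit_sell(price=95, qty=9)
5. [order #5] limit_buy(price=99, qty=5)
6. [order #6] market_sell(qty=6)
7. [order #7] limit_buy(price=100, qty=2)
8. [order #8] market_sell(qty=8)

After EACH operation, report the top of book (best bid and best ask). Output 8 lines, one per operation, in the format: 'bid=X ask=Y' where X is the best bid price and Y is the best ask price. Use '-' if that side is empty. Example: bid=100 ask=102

Answer: bid=- ask=-
bid=- ask=-
bid=96 ask=-
bid=- ask=95
bid=99 ask=-
bid=- ask=-
bid=100 ask=-
bid=- ask=-

Derivation:
After op 1 [order #1] market_buy(qty=7): fills=none; bids=[-] asks=[-]
After op 2 [order #2] market_buy(qty=3): fills=none; bids=[-] asks=[-]
After op 3 [order #3] limit_buy(price=96, qty=5): fills=none; bids=[#3:5@96] asks=[-]
After op 4 [order #4] limit_sell(price=95, qty=9): fills=#3x#4:5@96; bids=[-] asks=[#4:4@95]
After op 5 [order #5] limit_buy(price=99, qty=5): fills=#5x#4:4@95; bids=[#5:1@99] asks=[-]
After op 6 [order #6] market_sell(qty=6): fills=#5x#6:1@99; bids=[-] asks=[-]
After op 7 [order #7] limit_buy(price=100, qty=2): fills=none; bids=[#7:2@100] asks=[-]
After op 8 [order #8] market_sell(qty=8): fills=#7x#8:2@100; bids=[-] asks=[-]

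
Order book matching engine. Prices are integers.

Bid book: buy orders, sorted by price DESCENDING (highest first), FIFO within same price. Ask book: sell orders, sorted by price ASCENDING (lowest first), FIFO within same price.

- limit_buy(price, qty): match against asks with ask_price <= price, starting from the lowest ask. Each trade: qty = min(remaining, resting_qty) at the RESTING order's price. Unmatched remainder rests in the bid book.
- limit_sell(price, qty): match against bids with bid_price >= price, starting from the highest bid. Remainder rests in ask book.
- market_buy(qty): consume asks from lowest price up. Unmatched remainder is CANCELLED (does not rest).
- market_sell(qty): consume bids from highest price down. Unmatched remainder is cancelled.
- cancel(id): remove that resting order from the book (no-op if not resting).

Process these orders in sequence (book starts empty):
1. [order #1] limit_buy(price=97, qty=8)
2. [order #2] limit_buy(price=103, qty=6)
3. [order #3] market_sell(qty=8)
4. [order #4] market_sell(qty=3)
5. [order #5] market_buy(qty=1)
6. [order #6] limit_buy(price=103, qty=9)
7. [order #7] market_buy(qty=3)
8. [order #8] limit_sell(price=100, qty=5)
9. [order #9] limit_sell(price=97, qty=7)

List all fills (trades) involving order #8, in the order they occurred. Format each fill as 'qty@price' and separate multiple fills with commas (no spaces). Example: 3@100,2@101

Answer: 5@103

Derivation:
After op 1 [order #1] limit_buy(price=97, qty=8): fills=none; bids=[#1:8@97] asks=[-]
After op 2 [order #2] limit_buy(price=103, qty=6): fills=none; bids=[#2:6@103 #1:8@97] asks=[-]
After op 3 [order #3] market_sell(qty=8): fills=#2x#3:6@103 #1x#3:2@97; bids=[#1:6@97] asks=[-]
After op 4 [order #4] market_sell(qty=3): fills=#1x#4:3@97; bids=[#1:3@97] asks=[-]
After op 5 [order #5] market_buy(qty=1): fills=none; bids=[#1:3@97] asks=[-]
After op 6 [order #6] limit_buy(price=103, qty=9): fills=none; bids=[#6:9@103 #1:3@97] asks=[-]
After op 7 [order #7] market_buy(qty=3): fills=none; bids=[#6:9@103 #1:3@97] asks=[-]
After op 8 [order #8] limit_sell(price=100, qty=5): fills=#6x#8:5@103; bids=[#6:4@103 #1:3@97] asks=[-]
After op 9 [order #9] limit_sell(price=97, qty=7): fills=#6x#9:4@103 #1x#9:3@97; bids=[-] asks=[-]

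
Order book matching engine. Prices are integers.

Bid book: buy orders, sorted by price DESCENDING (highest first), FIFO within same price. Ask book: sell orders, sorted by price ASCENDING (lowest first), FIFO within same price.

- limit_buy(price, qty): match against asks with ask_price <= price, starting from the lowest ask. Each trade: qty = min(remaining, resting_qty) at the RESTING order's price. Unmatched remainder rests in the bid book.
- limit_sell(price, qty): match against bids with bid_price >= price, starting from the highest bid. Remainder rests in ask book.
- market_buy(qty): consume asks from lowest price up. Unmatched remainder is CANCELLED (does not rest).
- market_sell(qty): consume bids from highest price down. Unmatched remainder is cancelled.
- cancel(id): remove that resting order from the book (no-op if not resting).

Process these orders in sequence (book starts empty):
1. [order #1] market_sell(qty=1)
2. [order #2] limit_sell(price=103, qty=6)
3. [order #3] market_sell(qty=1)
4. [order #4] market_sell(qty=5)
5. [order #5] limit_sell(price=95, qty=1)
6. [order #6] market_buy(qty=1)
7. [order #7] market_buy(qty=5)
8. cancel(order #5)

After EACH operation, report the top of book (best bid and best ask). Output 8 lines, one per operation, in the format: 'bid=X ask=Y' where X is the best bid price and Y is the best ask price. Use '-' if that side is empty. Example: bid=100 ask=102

After op 1 [order #1] market_sell(qty=1): fills=none; bids=[-] asks=[-]
After op 2 [order #2] limit_sell(price=103, qty=6): fills=none; bids=[-] asks=[#2:6@103]
After op 3 [order #3] market_sell(qty=1): fills=none; bids=[-] asks=[#2:6@103]
After op 4 [order #4] market_sell(qty=5): fills=none; bids=[-] asks=[#2:6@103]
After op 5 [order #5] limit_sell(price=95, qty=1): fills=none; bids=[-] asks=[#5:1@95 #2:6@103]
After op 6 [order #6] market_buy(qty=1): fills=#6x#5:1@95; bids=[-] asks=[#2:6@103]
After op 7 [order #7] market_buy(qty=5): fills=#7x#2:5@103; bids=[-] asks=[#2:1@103]
After op 8 cancel(order #5): fills=none; bids=[-] asks=[#2:1@103]

Answer: bid=- ask=-
bid=- ask=103
bid=- ask=103
bid=- ask=103
bid=- ask=95
bid=- ask=103
bid=- ask=103
bid=- ask=103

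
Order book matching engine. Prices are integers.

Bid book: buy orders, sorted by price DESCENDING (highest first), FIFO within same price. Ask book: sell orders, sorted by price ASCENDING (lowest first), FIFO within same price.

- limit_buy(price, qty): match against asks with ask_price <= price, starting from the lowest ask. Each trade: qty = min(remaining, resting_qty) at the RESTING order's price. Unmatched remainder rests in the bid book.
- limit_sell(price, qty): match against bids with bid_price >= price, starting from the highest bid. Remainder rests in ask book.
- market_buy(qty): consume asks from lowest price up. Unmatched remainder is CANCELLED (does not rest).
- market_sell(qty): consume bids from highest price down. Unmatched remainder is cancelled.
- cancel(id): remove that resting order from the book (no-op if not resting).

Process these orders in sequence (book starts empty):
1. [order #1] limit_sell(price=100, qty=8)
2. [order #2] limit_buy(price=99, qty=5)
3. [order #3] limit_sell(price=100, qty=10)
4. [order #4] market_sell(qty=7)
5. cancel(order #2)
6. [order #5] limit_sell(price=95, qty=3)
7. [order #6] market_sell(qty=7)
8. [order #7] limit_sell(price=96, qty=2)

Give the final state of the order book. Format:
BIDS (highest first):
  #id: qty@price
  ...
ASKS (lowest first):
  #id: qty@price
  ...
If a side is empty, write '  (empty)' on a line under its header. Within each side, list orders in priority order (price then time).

Answer: BIDS (highest first):
  (empty)
ASKS (lowest first):
  #5: 3@95
  #7: 2@96
  #1: 8@100
  #3: 10@100

Derivation:
After op 1 [order #1] limit_sell(price=100, qty=8): fills=none; bids=[-] asks=[#1:8@100]
After op 2 [order #2] limit_buy(price=99, qty=5): fills=none; bids=[#2:5@99] asks=[#1:8@100]
After op 3 [order #3] limit_sell(price=100, qty=10): fills=none; bids=[#2:5@99] asks=[#1:8@100 #3:10@100]
After op 4 [order #4] market_sell(qty=7): fills=#2x#4:5@99; bids=[-] asks=[#1:8@100 #3:10@100]
After op 5 cancel(order #2): fills=none; bids=[-] asks=[#1:8@100 #3:10@100]
After op 6 [order #5] limit_sell(price=95, qty=3): fills=none; bids=[-] asks=[#5:3@95 #1:8@100 #3:10@100]
After op 7 [order #6] market_sell(qty=7): fills=none; bids=[-] asks=[#5:3@95 #1:8@100 #3:10@100]
After op 8 [order #7] limit_sell(price=96, qty=2): fills=none; bids=[-] asks=[#5:3@95 #7:2@96 #1:8@100 #3:10@100]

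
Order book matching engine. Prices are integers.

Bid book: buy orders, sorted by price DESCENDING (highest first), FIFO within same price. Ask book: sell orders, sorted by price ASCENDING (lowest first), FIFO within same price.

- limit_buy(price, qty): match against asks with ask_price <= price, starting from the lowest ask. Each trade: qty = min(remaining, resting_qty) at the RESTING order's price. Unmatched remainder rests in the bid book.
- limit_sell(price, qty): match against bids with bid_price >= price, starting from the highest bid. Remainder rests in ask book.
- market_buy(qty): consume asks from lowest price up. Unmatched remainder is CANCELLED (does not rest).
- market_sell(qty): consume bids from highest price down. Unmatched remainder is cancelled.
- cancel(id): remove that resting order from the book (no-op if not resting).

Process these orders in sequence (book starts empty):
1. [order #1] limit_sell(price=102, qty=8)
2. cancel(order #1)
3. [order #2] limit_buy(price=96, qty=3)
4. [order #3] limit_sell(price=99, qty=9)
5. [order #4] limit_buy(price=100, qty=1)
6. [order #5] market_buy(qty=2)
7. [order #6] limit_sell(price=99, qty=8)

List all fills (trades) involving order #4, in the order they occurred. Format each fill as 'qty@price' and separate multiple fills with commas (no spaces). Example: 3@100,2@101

After op 1 [order #1] limit_sell(price=102, qty=8): fills=none; bids=[-] asks=[#1:8@102]
After op 2 cancel(order #1): fills=none; bids=[-] asks=[-]
After op 3 [order #2] limit_buy(price=96, qty=3): fills=none; bids=[#2:3@96] asks=[-]
After op 4 [order #3] limit_sell(price=99, qty=9): fills=none; bids=[#2:3@96] asks=[#3:9@99]
After op 5 [order #4] limit_buy(price=100, qty=1): fills=#4x#3:1@99; bids=[#2:3@96] asks=[#3:8@99]
After op 6 [order #5] market_buy(qty=2): fills=#5x#3:2@99; bids=[#2:3@96] asks=[#3:6@99]
After op 7 [order #6] limit_sell(price=99, qty=8): fills=none; bids=[#2:3@96] asks=[#3:6@99 #6:8@99]

Answer: 1@99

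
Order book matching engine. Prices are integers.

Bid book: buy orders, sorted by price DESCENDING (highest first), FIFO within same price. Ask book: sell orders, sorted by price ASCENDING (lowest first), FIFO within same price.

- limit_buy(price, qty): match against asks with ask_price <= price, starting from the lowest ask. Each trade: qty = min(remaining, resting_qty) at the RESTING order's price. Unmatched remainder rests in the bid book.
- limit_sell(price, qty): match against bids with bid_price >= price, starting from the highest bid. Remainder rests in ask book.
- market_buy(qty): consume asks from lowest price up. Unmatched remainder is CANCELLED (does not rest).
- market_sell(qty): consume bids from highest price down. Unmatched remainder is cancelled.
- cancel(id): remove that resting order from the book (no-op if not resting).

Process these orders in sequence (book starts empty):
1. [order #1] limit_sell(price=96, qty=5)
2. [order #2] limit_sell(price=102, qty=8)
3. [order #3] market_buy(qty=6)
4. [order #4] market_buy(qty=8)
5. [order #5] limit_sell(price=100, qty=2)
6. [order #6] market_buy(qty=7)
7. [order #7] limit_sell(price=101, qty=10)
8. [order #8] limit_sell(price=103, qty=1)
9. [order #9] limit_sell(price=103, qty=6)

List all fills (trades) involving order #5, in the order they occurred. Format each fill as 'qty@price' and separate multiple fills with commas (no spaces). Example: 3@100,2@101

Answer: 2@100

Derivation:
After op 1 [order #1] limit_sell(price=96, qty=5): fills=none; bids=[-] asks=[#1:5@96]
After op 2 [order #2] limit_sell(price=102, qty=8): fills=none; bids=[-] asks=[#1:5@96 #2:8@102]
After op 3 [order #3] market_buy(qty=6): fills=#3x#1:5@96 #3x#2:1@102; bids=[-] asks=[#2:7@102]
After op 4 [order #4] market_buy(qty=8): fills=#4x#2:7@102; bids=[-] asks=[-]
After op 5 [order #5] limit_sell(price=100, qty=2): fills=none; bids=[-] asks=[#5:2@100]
After op 6 [order #6] market_buy(qty=7): fills=#6x#5:2@100; bids=[-] asks=[-]
After op 7 [order #7] limit_sell(price=101, qty=10): fills=none; bids=[-] asks=[#7:10@101]
After op 8 [order #8] limit_sell(price=103, qty=1): fills=none; bids=[-] asks=[#7:10@101 #8:1@103]
After op 9 [order #9] limit_sell(price=103, qty=6): fills=none; bids=[-] asks=[#7:10@101 #8:1@103 #9:6@103]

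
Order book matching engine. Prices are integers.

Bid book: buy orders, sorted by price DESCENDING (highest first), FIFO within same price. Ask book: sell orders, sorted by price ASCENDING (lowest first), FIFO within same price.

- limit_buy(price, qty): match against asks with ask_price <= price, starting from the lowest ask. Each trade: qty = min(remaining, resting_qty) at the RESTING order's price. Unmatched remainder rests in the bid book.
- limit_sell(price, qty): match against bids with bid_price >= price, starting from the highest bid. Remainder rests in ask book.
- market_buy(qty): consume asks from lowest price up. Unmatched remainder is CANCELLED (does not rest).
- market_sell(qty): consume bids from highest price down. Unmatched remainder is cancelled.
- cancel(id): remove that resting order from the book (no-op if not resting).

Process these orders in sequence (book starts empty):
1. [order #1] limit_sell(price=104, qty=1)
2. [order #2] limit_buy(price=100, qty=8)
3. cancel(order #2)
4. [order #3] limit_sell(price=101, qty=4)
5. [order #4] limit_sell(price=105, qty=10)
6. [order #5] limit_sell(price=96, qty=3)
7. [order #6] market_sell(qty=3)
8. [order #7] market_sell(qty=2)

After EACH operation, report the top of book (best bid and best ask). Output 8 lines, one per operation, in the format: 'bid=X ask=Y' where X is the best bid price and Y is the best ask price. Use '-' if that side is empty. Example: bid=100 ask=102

After op 1 [order #1] limit_sell(price=104, qty=1): fills=none; bids=[-] asks=[#1:1@104]
After op 2 [order #2] limit_buy(price=100, qty=8): fills=none; bids=[#2:8@100] asks=[#1:1@104]
After op 3 cancel(order #2): fills=none; bids=[-] asks=[#1:1@104]
After op 4 [order #3] limit_sell(price=101, qty=4): fills=none; bids=[-] asks=[#3:4@101 #1:1@104]
After op 5 [order #4] limit_sell(price=105, qty=10): fills=none; bids=[-] asks=[#3:4@101 #1:1@104 #4:10@105]
After op 6 [order #5] limit_sell(price=96, qty=3): fills=none; bids=[-] asks=[#5:3@96 #3:4@101 #1:1@104 #4:10@105]
After op 7 [order #6] market_sell(qty=3): fills=none; bids=[-] asks=[#5:3@96 #3:4@101 #1:1@104 #4:10@105]
After op 8 [order #7] market_sell(qty=2): fills=none; bids=[-] asks=[#5:3@96 #3:4@101 #1:1@104 #4:10@105]

Answer: bid=- ask=104
bid=100 ask=104
bid=- ask=104
bid=- ask=101
bid=- ask=101
bid=- ask=96
bid=- ask=96
bid=- ask=96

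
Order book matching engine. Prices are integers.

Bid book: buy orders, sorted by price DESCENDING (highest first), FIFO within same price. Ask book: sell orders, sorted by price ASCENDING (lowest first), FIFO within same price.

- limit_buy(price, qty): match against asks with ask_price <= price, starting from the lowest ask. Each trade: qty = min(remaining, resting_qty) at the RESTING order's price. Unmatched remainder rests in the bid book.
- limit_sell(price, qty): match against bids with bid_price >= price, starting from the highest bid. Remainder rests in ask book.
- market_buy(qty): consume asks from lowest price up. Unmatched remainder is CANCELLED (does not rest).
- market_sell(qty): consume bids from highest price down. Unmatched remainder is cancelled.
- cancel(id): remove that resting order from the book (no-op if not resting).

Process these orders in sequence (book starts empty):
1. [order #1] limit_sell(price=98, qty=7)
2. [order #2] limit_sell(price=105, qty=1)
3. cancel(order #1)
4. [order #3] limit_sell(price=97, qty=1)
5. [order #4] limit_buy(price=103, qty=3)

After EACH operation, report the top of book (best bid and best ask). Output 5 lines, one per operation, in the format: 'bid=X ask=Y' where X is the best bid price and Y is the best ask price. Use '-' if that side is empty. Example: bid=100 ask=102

Answer: bid=- ask=98
bid=- ask=98
bid=- ask=105
bid=- ask=97
bid=103 ask=105

Derivation:
After op 1 [order #1] limit_sell(price=98, qty=7): fills=none; bids=[-] asks=[#1:7@98]
After op 2 [order #2] limit_sell(price=105, qty=1): fills=none; bids=[-] asks=[#1:7@98 #2:1@105]
After op 3 cancel(order #1): fills=none; bids=[-] asks=[#2:1@105]
After op 4 [order #3] limit_sell(price=97, qty=1): fills=none; bids=[-] asks=[#3:1@97 #2:1@105]
After op 5 [order #4] limit_buy(price=103, qty=3): fills=#4x#3:1@97; bids=[#4:2@103] asks=[#2:1@105]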